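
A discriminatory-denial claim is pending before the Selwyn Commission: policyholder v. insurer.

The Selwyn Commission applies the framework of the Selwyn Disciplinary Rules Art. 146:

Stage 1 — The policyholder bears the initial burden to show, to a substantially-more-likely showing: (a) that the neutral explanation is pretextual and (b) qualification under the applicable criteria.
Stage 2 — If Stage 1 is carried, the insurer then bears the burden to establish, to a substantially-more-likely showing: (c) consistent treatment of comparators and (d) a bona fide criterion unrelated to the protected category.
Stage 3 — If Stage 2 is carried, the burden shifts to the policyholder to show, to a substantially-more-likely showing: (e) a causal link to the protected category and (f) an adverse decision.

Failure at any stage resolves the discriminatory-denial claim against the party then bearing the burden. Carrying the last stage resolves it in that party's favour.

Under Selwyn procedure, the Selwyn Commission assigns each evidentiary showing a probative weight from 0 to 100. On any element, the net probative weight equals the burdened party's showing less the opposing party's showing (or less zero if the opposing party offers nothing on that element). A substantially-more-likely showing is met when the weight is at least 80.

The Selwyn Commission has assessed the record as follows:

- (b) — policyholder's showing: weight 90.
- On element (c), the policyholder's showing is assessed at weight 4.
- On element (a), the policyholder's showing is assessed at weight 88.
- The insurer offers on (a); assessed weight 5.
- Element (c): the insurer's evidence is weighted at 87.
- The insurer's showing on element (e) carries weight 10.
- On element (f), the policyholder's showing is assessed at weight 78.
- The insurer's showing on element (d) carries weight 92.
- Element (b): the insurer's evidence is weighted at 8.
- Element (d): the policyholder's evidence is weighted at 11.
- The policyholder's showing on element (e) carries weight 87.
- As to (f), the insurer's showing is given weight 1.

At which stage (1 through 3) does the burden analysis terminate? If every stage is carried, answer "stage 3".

stage 3

Stage 1 — burden on policyholder; standard: a substantially-more-likely showing (weight is at least 80).
    (a): 88 − 5 = 83 ≥ 80 [met]
    (b): 90 − 8 = 82 ≥ 80 [met]
  All elements met. The burden passes to the insurer.
Stage 2 — burden on insurer; standard: a substantially-more-likely showing (weight is at least 80).
    (c): 87 − 4 = 83 ≥ 80 [met]
    (d): 92 − 11 = 81 ≥ 80 [met]
  Stage 2 is satisfied; the onus moves to the policyholder.
Stage 3 — burden on policyholder; standard: a substantially-more-likely showing (weight is at least 80).
    (e): 87 − 10 = 77 < 80 [not met]
    (f): 78 − 1 = 77 < 80 [not met]
  Stage 3 not carried; the policyholder fails its burden.
So the insurer prevails.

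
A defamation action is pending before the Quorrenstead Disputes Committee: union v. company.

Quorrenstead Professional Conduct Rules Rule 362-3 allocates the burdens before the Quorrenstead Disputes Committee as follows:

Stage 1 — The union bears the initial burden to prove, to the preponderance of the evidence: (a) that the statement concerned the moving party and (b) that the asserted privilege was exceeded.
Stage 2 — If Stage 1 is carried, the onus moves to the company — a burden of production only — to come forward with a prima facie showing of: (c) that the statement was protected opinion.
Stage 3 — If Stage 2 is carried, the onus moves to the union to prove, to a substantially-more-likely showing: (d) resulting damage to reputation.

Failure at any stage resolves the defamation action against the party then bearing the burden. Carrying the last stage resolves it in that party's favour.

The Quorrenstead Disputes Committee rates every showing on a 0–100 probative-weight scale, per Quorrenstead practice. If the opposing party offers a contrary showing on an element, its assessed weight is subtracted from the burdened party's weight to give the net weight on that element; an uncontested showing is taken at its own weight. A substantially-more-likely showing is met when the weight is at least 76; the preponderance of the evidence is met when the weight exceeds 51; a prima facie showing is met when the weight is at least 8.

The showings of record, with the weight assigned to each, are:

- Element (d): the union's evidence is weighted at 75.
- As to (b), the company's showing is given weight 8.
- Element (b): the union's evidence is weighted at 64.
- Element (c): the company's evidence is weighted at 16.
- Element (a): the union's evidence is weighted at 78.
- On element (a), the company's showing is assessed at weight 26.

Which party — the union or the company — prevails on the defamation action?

company

Stage 1 (union, the preponderance of the evidence, weight exceeds 51): (a) net 78−26=52 > 51 — meets; (b) net 64−8=56 > 51 — meets.
  The union carries Stage 1; the company now bears the burden.
Stage 2 (company, a prima facie showing, weight is at least 8): (c) 16 ≥ 8 — meets.
  Stage 2 carried; the burden shifts to the union.
Stage 3 (union, a substantially-more-likely showing, weight is at least 76): (d) 75 < 76 — fails.
  Not every element is met, so the union fails to carry Stage 3.
The company prevails.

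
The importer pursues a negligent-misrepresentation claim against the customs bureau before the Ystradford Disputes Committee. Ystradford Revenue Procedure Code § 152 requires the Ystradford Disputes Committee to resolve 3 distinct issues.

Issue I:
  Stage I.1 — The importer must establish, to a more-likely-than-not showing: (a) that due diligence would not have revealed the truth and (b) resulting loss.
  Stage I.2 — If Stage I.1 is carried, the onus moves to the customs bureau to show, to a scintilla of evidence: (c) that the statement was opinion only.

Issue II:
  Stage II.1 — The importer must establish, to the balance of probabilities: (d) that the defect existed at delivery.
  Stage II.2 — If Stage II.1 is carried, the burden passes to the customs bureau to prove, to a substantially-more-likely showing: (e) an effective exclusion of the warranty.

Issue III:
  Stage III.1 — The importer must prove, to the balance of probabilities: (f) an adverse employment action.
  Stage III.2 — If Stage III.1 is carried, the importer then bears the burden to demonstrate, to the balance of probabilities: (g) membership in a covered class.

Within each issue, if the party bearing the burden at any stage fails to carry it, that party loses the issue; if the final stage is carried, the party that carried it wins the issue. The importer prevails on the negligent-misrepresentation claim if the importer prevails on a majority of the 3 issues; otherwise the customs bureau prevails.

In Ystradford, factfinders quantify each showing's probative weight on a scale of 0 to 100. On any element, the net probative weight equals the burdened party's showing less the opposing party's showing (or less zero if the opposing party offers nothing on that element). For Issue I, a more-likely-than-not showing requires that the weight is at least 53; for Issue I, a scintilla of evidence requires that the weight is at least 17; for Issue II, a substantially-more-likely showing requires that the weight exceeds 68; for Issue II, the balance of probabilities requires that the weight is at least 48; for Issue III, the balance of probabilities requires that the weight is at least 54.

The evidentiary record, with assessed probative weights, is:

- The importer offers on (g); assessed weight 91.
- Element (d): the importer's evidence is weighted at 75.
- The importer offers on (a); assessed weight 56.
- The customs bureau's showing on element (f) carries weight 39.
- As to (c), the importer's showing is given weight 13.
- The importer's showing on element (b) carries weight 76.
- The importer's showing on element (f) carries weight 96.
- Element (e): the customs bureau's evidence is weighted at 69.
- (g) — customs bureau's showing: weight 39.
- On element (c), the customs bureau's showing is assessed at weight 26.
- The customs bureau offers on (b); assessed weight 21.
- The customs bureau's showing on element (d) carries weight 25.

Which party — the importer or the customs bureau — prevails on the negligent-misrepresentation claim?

— Issue I —
At Stage I.1 the importer must meet a more-likely-than-not showing (weight is at least 53): on (a) the weight is 56, ≥ 53, so (a) meets the standard; on (b) the weight is 76 less the opposing 21 gives net 55, ≥ 53, so (b) meets the standard.
  All elements met. The burden passes to the customs bureau.
At Stage I.2 the customs bureau must meet a scintilla of evidence (weight is at least 17): on (c) the weight is 26 less the opposing 13 gives net 13, < 17, so (c) does not meet the standard.
  The customs bureau does not carry Stage I.2.
The analysis ends at Stage I.2; the importer prevails on this issue.
— Issue II —
Stage II.1 (importer, the balance of probabilities, weight is at least 48): (d) net 75−25=50 ≥ 48 — meets.
  All elements met. The burden passes to the customs bureau.
Stage II.2 (customs bureau, a substantially-more-likely showing, weight exceeds 68): (e) 69 > 68 — meets.
  All elements met at the final stage.
With every stage satisfied, the customs bureau prevails on this issue.
— Issue III —
Stage III.1 (importer, the balance of probabilities, weight is at least 54): (f) net 96−39=57 ≥ 54 — meets.
  Stage III.1 carried; the burden remains with the importer.
Stage III.2 (importer, the balance of probabilities, weight is at least 54): (g) net 91−39=52 < 54 — fails.
  Stage III.2 not carried; the importer fails its burden.
So the customs bureau prevails on this issue.
Per-issue: Issue I → importer; Issue II → customs bureau; Issue III → customs bureau. The importer must prevail on a majority of issues; overall, the customs bureau prevails.

customs bureau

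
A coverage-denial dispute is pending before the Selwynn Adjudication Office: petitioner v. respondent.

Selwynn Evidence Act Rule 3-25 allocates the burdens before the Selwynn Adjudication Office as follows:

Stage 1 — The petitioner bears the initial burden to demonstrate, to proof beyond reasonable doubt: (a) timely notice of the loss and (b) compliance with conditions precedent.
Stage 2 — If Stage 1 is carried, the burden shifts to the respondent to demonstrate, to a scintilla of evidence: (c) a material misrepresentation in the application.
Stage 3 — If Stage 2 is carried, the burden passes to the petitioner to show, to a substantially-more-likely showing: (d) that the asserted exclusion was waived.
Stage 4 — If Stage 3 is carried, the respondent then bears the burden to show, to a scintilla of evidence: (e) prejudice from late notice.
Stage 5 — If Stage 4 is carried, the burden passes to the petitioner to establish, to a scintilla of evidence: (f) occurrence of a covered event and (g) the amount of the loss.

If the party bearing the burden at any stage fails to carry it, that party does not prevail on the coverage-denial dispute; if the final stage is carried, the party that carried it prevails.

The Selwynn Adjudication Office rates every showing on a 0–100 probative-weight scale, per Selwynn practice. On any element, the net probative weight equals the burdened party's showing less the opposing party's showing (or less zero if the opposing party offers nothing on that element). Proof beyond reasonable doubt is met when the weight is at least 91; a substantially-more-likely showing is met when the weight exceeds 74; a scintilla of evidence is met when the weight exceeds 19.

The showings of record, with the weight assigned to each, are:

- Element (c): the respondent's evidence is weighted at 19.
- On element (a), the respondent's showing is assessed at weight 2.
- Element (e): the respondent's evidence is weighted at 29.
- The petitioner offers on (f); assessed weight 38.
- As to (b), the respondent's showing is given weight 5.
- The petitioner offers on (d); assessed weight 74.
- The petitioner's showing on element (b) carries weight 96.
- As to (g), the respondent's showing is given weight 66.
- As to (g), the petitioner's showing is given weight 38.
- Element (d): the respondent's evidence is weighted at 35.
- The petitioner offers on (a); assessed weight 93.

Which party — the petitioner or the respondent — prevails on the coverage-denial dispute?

petitioner

Stage 1 (petitioner, proof beyond reasonable doubt, weight is at least 91): (a) net 93−2=91 ≥ 91 — meets; (b) net 96−5=91 ≥ 91 — meets.
  Stage 1 is satisfied; the onus moves to the respondent.
Stage 2 (respondent, a scintilla of evidence, weight exceeds 19): (c) 19 ≤ 19 — fails.
  Not every element is met, so the respondent fails to carry Stage 2.
The analysis ends at Stage 2; the petitioner prevails.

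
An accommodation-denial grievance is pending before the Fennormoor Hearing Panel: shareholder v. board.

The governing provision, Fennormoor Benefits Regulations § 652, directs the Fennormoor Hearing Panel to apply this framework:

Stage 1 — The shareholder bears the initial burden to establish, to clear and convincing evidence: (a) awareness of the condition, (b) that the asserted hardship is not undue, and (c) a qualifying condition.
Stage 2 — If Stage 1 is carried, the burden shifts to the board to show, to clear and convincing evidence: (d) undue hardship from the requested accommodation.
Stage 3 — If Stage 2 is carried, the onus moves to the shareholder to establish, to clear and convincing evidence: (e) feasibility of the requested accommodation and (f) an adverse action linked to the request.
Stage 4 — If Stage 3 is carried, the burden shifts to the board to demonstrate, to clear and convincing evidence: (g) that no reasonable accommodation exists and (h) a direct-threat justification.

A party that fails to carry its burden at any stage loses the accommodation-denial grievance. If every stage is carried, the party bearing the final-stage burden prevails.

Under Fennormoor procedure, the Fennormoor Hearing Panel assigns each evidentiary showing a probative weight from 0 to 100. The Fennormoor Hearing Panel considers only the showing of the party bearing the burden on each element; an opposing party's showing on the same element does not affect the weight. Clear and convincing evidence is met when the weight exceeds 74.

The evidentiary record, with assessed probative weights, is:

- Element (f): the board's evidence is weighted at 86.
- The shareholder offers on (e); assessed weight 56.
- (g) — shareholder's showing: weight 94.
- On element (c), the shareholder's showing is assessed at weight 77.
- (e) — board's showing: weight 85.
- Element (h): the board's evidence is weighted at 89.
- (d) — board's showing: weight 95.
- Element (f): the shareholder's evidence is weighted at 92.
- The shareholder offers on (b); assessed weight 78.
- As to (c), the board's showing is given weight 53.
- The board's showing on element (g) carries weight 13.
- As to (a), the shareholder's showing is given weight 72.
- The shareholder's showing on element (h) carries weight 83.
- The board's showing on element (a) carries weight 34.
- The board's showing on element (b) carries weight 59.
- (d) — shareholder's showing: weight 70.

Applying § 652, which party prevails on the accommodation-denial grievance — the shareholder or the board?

Stage 1 (shareholder, clear and convincing evidence, weight exceeds 74): (a) 72 (board's 34 disregarded) ≤ 74 — fails; (b) 78 (board's 59 disregarded) > 74 — meets; (c) 77 (board's 53 disregarded) > 74 — meets.
  The shareholder does not carry Stage 1.
So the board prevails.

board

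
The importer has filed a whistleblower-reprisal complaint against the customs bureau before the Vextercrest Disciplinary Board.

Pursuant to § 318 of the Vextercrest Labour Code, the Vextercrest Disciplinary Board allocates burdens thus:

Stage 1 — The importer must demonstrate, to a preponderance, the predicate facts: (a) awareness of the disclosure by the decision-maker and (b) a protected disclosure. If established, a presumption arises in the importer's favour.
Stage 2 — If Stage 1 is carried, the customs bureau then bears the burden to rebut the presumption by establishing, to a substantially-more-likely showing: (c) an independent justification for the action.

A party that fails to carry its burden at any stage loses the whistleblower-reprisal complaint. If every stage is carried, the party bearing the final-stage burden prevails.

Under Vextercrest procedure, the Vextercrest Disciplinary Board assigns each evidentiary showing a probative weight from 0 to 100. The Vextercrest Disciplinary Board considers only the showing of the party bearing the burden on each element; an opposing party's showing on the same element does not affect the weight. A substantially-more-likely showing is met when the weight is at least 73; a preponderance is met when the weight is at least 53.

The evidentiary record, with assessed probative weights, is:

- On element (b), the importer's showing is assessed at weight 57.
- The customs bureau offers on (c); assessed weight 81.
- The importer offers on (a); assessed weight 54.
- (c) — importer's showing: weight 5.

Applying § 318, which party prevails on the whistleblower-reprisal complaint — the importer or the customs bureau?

customs bureau

Stage 1 (importer, a preponderance, weight is at least 53): (a) 54 ≥ 53 — meets; (b) 57 ≥ 53 — meets.
  Stage 1 carried; the burden shifts to the customs bureau.
Stage 2 (customs bureau, a substantially-more-likely showing, weight is at least 73): (c) 81 (importer's 5 disregarded) ≥ 73 — meets.
  Stage 2 carried; the final stage is satisfied.
Every stage carried; the customs bureau prevails.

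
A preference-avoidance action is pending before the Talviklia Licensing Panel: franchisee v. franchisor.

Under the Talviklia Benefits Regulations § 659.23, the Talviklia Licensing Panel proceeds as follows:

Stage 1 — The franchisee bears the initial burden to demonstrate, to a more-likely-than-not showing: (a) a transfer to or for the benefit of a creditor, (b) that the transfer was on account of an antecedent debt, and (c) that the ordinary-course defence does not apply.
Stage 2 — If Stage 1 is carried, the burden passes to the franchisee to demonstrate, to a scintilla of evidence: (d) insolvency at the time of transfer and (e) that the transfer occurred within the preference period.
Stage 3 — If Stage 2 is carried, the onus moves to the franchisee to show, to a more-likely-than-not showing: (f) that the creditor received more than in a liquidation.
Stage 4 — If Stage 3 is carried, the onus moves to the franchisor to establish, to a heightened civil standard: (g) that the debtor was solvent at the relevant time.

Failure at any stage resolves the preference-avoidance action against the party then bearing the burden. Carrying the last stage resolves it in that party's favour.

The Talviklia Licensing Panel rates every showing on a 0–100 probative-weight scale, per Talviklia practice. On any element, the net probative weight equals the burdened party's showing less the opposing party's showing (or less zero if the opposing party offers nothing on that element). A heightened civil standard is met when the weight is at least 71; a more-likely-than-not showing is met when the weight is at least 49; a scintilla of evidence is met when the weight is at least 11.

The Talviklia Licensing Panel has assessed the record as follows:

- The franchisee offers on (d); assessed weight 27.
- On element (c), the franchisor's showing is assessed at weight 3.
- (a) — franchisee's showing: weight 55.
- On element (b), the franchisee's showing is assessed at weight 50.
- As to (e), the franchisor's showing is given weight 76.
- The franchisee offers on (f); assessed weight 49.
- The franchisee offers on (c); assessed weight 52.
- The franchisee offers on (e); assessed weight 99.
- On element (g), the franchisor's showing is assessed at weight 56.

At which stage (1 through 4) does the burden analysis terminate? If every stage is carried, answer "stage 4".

stage 4

Stage 1 (franchisee, a more-likely-than-not showing, weight is at least 49): (a) 55 ≥ 49 — meets; (b) 50 ≥ 49 — meets; (c) net 52−3=49 ≥ 49 — meets.
  Stage 1 is satisfied; the franchisee continues to bear the burden.
Stage 2 (franchisee, a scintilla of evidence, weight is at least 11): (d) 27 ≥ 11 — meets; (e) net 99−76=23 ≥ 11 — meets.
  Stage 2 carried; the burden remains with the franchisee.
Stage 3 (franchisee, a more-likely-than-not showing, weight is at least 49): (f) 49 ≥ 49 — meets.
  All elements met. The burden passes to the franchisor.
Stage 4 (franchisor, a heightened civil standard, weight is at least 71): (g) 56 < 71 — fails.
  Stage 4 not carried; the franchisor fails its burden.
The analysis ends at Stage 4; the franchisee prevails.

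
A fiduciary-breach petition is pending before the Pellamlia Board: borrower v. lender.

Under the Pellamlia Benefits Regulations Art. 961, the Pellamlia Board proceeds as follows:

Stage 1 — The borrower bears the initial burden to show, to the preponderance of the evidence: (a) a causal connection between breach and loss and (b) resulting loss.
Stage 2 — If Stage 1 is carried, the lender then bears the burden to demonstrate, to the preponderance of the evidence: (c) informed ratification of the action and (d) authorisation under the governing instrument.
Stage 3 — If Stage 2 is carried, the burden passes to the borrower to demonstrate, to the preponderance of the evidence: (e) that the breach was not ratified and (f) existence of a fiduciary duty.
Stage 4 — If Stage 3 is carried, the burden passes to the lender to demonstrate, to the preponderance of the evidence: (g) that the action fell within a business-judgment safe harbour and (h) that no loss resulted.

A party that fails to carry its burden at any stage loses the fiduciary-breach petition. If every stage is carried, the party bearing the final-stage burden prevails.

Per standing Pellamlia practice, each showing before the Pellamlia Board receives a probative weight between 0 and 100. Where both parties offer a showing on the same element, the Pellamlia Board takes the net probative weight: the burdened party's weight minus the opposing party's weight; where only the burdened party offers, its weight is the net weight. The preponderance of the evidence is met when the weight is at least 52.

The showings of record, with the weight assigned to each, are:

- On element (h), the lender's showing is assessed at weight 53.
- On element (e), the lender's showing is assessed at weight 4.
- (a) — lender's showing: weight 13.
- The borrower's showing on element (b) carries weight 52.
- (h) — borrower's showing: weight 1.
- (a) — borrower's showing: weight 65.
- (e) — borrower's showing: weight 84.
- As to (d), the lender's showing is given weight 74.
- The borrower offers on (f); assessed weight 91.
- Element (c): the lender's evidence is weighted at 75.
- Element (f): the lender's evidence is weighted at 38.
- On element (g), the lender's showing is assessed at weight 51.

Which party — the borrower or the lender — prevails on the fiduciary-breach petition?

borrower

At Stage 1 the borrower must meet the preponderance of the evidence (weight is at least 52): on (a) the weight is 65 less the opposing 13 gives net 52, which does reach 52, so (a) meets the standard; on (b) the weight is 52, which does reach 52, so (b) meets the standard.
  The borrower carries Stage 1; the lender now bears the burden.
At Stage 2 the lender must meet the preponderance of the evidence (weight is at least 52): on (c) the weight is 75, which does reach 52, so (c) meets the standard; on (d) the weight is 74, ≥ 52, so (d) meets the standard.
  Stage 2 is satisfied; the onus moves to the borrower.
At Stage 3 the borrower must meet the preponderance of the evidence (weight is at least 52): on (e) the weight is 84 less the opposing 4 gives net 80, ≥ 52, so (e) meets the standard; on (f) the weight is 91 less the opposing 38 gives net 53, ≥ 52, so (f) meets the standard.
  Stage 3 carried; the burden shifts to the lender.
At Stage 4 the lender must meet the preponderance of the evidence (weight is at least 52): on (g) the weight is 51, < 52, so (g) does not meet the standard; on (h) the weight is 53 less the opposing 1 gives net 52, which does reach 52, so (h) meets the standard.
  Stage 4 not carried; the lender fails its burden.
The borrower prevails.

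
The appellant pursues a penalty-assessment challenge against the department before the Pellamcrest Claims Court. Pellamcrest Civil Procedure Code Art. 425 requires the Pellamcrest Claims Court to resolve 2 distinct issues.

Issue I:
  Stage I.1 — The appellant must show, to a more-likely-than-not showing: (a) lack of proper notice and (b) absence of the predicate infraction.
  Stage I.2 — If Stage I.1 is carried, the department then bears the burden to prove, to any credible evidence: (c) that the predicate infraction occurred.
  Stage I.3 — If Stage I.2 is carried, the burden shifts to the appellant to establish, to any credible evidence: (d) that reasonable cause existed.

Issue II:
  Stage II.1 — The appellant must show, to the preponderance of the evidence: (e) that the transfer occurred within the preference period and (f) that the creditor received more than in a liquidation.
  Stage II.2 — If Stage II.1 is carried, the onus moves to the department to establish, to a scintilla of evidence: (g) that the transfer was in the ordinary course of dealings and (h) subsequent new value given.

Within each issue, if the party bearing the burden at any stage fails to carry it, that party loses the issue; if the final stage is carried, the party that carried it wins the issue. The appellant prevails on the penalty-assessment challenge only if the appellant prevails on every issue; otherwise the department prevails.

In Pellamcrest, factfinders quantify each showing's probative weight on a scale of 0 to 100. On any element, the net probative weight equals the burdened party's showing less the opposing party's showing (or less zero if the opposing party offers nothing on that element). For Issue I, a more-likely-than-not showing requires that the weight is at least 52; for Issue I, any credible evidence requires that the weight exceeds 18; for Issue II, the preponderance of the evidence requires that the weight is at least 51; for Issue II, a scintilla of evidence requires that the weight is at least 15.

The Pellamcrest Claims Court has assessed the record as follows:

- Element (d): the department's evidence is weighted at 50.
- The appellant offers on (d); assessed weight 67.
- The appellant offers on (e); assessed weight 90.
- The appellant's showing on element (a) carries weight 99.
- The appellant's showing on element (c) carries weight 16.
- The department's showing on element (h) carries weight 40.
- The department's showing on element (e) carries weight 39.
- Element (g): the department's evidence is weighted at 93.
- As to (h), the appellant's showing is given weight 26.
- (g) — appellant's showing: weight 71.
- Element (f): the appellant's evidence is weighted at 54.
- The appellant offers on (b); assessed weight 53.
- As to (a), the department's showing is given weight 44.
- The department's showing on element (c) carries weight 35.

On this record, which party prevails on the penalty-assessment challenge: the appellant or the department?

department

— Issue I —
At Stage I.1 the appellant must meet a more-likely-than-not showing (weight is at least 52): on (a) the weight is 99 less the opposing 44 gives net 55, ≥ 52, so (a) meets the standard; on (b) the weight is 53, ≥ 52, so (b) meets the standard.
  Stage I.1 carried; the burden shifts to the department.
At Stage I.2 the department must meet any credible evidence (weight exceeds 18): on (c) the weight is 35 less the opposing 16 gives net 19, > 18, so (c) meets the standard.
  All elements met. The burden passes to the appellant.
At Stage I.3 the appellant must meet any credible evidence (weight exceeds 18): on (d) the weight is 67 less the opposing 50 gives net 17, ≤ 18, so (d) does not meet the standard.
  Stage I.3 not carried; the appellant fails its burden.
So the department prevails on this issue.
— Issue II —
Stage II.1 (appellant, the preponderance of the evidence, weight is at least 51): (e) net 90−39=51 ≥ 51 — meets; (f) 54 ≥ 51 — meets.
  Stage II.1 is satisfied; the onus moves to the department.
Stage II.2 (department, a scintilla of evidence, weight is at least 15): (g) net 93−71=22 ≥ 15 — meets; (h) net 40−26=14 < 15 — fails.
  Stage II.2 not carried; the department fails its burden.
The appellant prevails on this issue.
Per-issue: Issue I → department; Issue II → appellant. The appellant must prevail on every issue; overall, the department prevails.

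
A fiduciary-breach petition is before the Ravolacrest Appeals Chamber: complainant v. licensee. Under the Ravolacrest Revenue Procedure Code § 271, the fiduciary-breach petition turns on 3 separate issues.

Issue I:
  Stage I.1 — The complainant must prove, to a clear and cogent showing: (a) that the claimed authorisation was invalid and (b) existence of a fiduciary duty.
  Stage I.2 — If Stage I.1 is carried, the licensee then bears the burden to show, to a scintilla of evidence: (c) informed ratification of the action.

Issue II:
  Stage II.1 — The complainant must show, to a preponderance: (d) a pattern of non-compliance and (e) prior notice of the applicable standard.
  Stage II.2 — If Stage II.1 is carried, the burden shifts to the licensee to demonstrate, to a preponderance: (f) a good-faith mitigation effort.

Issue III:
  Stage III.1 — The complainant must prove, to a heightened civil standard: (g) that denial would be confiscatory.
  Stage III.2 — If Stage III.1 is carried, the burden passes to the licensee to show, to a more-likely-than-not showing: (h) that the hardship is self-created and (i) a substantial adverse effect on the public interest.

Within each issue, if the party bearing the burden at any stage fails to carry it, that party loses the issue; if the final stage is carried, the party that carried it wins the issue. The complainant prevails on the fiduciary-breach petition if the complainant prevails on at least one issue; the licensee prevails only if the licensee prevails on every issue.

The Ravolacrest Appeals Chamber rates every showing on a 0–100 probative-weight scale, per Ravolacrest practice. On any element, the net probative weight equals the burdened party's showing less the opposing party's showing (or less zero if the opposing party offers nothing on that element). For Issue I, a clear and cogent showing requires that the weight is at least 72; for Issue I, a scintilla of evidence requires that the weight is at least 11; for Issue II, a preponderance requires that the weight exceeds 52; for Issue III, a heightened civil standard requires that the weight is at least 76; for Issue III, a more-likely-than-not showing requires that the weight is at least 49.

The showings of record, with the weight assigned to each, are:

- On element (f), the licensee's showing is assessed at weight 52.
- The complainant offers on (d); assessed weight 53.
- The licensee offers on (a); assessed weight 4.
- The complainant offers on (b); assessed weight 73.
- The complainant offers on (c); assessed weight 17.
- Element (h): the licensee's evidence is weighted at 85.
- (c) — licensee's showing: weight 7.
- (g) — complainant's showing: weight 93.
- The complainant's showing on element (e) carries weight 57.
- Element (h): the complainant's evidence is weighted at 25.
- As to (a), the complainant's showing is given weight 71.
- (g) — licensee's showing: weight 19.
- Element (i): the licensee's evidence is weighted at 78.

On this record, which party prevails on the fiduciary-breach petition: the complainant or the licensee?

— Issue I —
At Stage I.1 the complainant must meet a clear and cogent showing (weight is at least 72): on (a) the weight is 71 less the opposing 4 gives net 67, < 72, so (a) does not meet the standard; on (b) the weight is 73, ≥ 72, so (b) meets the standard.
  The complainant does not carry Stage I.1.
The licensee prevails on this issue.
— Issue II —
Stage II.1 — burden on complainant; standard: a preponderance (weight exceeds 52).
    (d): 53 > 52 [met]
    (e): 57 > 52 [met]
  All elements met. The burden passes to the licensee.
Stage II.2 — burden on licensee; standard: a preponderance (weight exceeds 52).
    (f): 52 ≤ 52 [not met]
  The licensee does not carry Stage II.2.
The complainant prevails on this issue.
— Issue III —
Stage III.1 (complainant, a heightened civil standard, weight is at least 76): (g) net 93−19=74 < 76 — fails.
  The complainant does not carry Stage III.1.
The licensee prevails on this issue.
Per-issue: Issue I → licensee; Issue II → complainant; Issue III → licensee. The complainant must prevail on at least one issue; overall, the complainant prevails.

complainant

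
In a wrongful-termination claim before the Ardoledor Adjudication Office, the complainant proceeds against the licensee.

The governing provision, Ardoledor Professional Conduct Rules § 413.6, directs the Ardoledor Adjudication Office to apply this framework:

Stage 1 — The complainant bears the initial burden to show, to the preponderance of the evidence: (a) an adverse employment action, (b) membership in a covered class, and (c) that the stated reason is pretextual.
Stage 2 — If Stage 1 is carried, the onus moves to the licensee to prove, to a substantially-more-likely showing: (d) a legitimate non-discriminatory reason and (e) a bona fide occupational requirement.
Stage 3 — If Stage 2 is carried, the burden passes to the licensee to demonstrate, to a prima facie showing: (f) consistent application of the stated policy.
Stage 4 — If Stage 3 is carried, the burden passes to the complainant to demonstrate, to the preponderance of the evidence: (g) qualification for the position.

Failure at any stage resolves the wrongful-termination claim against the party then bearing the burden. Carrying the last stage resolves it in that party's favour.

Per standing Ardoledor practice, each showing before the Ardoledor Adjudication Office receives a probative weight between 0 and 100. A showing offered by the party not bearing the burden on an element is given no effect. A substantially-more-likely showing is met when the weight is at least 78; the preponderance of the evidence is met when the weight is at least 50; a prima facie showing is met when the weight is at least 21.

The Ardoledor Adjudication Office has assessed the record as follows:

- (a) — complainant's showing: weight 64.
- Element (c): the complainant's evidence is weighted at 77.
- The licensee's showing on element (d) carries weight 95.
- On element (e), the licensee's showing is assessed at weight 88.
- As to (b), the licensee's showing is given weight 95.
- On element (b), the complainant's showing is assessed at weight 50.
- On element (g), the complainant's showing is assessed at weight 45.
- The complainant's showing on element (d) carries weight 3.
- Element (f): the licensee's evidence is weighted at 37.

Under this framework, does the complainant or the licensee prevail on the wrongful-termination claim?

At Stage 1 the complainant must meet the preponderance of the evidence (weight is at least 50): on (a) the weight is 64, ≥ 50, so (a) meets the standard; on (b) the weight is 50 (the licensee's 95 is given no effect), ≥ 50, so (b) meets the standard; on (c) the weight is 77, ≥ 50, so (c) meets the standard.
  All elements met. The burden passes to the licensee.
At Stage 2 the licensee must meet a substantially-more-likely showing (weight is at least 78): on (d) the weight is 95 (the complainant's 3 is given no effect), which does reach 78, so (d) meets the standard; on (e) the weight is 88, ≥ 78, so (e) meets the standard.
  All elements met. The licensee retains the burden for Stage 3.
At Stage 3 the licensee must meet a prima facie showing (weight is at least 21): on (f) the weight is 37, ≥ 21, so (f) meets the standard.
  Stage 3 carried; the burden shifts to the complainant.
At Stage 4 the complainant must meet the preponderance of the evidence (weight is at least 50): on (g) the weight is 45, which does not reach 50, so (g) does not meet the standard.
  Not every element is met, so the complainant fails to carry Stage 4.
So the licensee prevails.

licensee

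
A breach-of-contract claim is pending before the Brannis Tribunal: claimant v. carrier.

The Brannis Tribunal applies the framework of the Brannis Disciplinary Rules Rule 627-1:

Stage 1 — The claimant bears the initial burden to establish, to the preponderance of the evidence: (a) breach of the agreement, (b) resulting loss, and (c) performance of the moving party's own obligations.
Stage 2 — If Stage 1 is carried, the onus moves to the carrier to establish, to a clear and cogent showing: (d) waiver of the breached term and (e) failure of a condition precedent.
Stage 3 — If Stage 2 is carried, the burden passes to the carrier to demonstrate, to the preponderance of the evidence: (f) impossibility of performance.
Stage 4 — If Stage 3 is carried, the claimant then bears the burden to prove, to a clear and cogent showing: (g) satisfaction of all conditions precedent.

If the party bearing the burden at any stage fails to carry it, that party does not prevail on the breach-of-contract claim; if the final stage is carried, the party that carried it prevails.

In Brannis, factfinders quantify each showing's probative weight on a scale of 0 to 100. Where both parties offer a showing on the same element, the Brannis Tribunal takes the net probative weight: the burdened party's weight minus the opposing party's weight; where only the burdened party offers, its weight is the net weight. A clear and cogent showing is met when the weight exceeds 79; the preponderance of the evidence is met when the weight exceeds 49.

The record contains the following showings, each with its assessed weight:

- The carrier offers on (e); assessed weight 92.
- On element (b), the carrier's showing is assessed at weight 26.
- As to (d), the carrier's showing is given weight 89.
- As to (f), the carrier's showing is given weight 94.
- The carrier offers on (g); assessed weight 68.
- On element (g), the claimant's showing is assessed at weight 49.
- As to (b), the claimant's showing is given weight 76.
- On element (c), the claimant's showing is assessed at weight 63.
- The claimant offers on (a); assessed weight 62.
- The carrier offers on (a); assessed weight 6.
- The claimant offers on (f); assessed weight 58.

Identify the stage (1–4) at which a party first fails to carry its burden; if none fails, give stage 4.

Stage 1 (claimant, the preponderance of the evidence, weight exceeds 49): (a) net 62−6=56 > 49 — meets; (b) net 76−26=50 > 49 — meets; (c) 63 > 49 — meets.
  Stage 1 is satisfied; the onus moves to the carrier.
Stage 2 (carrier, a clear and cogent showing, weight exceeds 79): (d) 89 > 79 — meets; (e) 92 > 79 — meets.
  All elements met. The carrier retains the burden for Stage 3.
Stage 3 (carrier, the preponderance of the evidence, weight exceeds 49): (f) net 94−58=36 ≤ 49 — fails.
  Not every element is met, so the carrier fails to carry Stage 3.
The claimant prevails.

stage 3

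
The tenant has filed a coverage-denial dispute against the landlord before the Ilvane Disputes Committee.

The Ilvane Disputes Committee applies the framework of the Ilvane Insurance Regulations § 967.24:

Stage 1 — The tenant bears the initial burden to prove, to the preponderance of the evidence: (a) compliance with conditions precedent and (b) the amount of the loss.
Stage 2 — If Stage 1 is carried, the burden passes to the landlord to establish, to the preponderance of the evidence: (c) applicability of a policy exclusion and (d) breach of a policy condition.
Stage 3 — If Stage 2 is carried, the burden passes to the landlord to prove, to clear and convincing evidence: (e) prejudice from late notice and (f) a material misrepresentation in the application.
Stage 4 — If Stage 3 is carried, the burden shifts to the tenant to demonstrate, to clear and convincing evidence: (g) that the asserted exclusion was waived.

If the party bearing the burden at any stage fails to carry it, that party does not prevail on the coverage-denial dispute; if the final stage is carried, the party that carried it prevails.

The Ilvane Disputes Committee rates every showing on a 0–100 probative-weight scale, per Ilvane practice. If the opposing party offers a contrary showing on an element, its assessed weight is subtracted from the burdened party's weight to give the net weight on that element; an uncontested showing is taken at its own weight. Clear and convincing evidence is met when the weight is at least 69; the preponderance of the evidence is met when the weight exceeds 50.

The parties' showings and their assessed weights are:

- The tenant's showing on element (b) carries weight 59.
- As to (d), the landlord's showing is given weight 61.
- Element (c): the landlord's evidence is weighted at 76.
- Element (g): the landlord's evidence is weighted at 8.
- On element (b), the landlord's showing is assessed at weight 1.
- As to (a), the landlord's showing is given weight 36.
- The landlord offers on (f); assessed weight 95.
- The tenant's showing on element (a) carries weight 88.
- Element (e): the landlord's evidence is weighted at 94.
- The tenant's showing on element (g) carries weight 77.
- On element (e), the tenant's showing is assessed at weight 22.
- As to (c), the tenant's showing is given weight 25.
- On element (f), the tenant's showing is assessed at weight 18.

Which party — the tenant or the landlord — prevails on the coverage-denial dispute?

Stage 1 — burden on tenant; standard: the preponderance of the evidence (weight exceeds 50).
    (a): 88 − 36 = 52 > 50 [met]
    (b): 59 − 1 = 58 > 50 [met]
  All elements met. The burden passes to the landlord.
Stage 2 — burden on landlord; standard: the preponderance of the evidence (weight exceeds 50).
    (c): 76 − 25 = 51 > 50 [met]
    (d): 61 > 50 [met]
  All elements met. The landlord retains the burden for Stage 3.
Stage 3 — burden on landlord; standard: clear and convincing evidence (weight is at least 69).
    (e): 94 − 22 = 72 ≥ 69 [met]
    (f): 95 − 18 = 77 ≥ 69 [met]
  Stage 3 is satisfied; the onus moves to the tenant.
Stage 4 — burden on tenant; standard: clear and convincing evidence (weight is at least 69).
    (g): 77 − 8 = 69 ≥ 69 [met]
  All elements met at the final stage.
With every stage satisfied, the tenant prevails.

tenant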